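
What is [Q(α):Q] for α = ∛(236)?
[Q(α):Q] = 3

The minimal polynomial of α is x^3 - 236, irreducible over Q since 236 is not a perfect cube (so x^3 - 236 has no rational root). Hence [Q(α):Q] = deg(m_α) = 3.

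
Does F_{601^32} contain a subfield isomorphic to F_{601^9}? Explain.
No: F_{601^9} is not a subfield of F_{601^32}

F_{p^m} embeds in F_{p^n} iff m | n. Here 9 ∤ 32 (since 32 = 3·9 + 5 with remainder 5 ≠ 0), so F_{601^9} is not a subfield of F_{601^32}. Equivalently: if it were, the tower law would give 9 = [F_{601^9}:F_601] dividing [F_{601^32}:F_601] = 32, contradiction.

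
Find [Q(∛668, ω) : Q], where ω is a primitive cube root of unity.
[Q(∛668, ω) : Q] = 6

[Q(∛668):Q] = 3 (min poly x^3 - 668, irreducible since 668 is not a perfect cube). [Q(ω):Q] = 2 (min poly x^2 + x + 1). Since Q(∛668) ⊂ R and ω ∉ R, we have ω ∉ Q(∛668), so x^2 + x + 1 remains irreducible over Q(∛668) and [Q(∛668, ω) : Q(∛668)] = 2. By the tower law, [Q(∛668, ω) : Q] = 3 · 2 = 6. (In fact Q(∛668, ω) is the splitting field of x^3 - 668 over Q.)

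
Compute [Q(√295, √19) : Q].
[Q(√295, √19) : Q] = 4

[Q(√295):Q] = 2 (min poly x^2 - 295, irreducible since 295 is squarefree > 1). For the top step, suppose √19 ∈ Q(√295), say √19 = c + d√295 with c, d ∈ Q. Squaring: 19 = c^2 + 295d^2 + 2cd√295. Since √295 ∉ Q this forces 2cd = 0. If d = 0 then √19 = c ∈ Q, contradicting 19 squarefree > 1. If c = 0 then 19 = 295d^2, so 295·19 = (295d)^2 is a perfect square in Q — but 295·19 = 5605 is not a perfect square (since 295 and 19 are distinct squarefree integers). Contradiction. Hence √19 ∉ Q(√295), so x^2 - 19 stays irreducible over Q(√295) and [Q(√295, √19) : Q(√295)] = 2. By the tower law, [Q(√295, √19) : Q] = 2 · 2 = 4.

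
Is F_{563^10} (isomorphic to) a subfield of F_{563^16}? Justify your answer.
No: F_{563^10} is not a subfield of F_{563^16}

F_{p^m} embeds in F_{p^n} iff m | n. Here 10 ∤ 16 (since 16 = 1·10 + 6 with remainder 6 ≠ 0), so F_{563^10} is not a subfield of F_{563^16}. Equivalently: if it were, the tower law would give 10 = [F_{563^10}:F_563] dividing [F_{563^16}:F_563] = 16, contradiction.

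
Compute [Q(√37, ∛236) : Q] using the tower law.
[Q(√37, ∛236) : Q] = 6

Let L = Q(√37, ∛236). Since Q(√37) ⊂ L and [Q(√37):Q] = 2, the tower law gives 2 | [L:Q]. Likewise Q(∛236) ⊂ L with [Q(∛236):Q] = 3 (because 236 is not a perfect cube), so 3 | [L:Q]. As gcd(2,3) = 1, [L:Q] is divisible by 6. Conversely L is generated over Q by √37 and ∛236, so [L:Q] ≤ 2·3 = 6. Therefore [Q(√37, ∛236) : Q] = 6.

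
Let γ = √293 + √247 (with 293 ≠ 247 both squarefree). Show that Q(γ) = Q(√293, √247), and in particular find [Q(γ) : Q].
[Q(γ) : Q] = 4 (equivalently, Q(γ) = Q(√293, √247))

Obviously Q(γ) ⊆ Q(√293, √247), and [Q(√293, √247):Q] = 4 (since 293, 247 are distinct squarefree integers > 1 with 72371 not a perfect square). To show equality we compute the minimal polynomial of γ. From γ = √293 + √247: γ^2 = 293 + 2√(72371) + 247 = 540 + 2√(72371), so γ^2 - 540 = 2√(72371); squaring, (γ^2 - 540)^2 = 4·72371, i.e. γ^4 - 1080γ^2 + 291600 - 289484 = 0, i.e. γ^4 - 1080γ^2 + 2116 = 0. So γ is a root of x^4 - 1080x^2 + 2116. This polynomial is irreducible over Q: it has no rational root (each ±√293 ± √247 is irrational), and any factorization into two quadratics over Q would force √(72371) ∈ Q (pairing opposite roots) or √293, √247 ∈ Q (other pairings), all impossible. Hence [Q(γ):Q] = 4 = [Q(√293, √247):Q], so Q(γ) = Q(√293, √247).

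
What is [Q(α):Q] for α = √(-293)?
[Q(α):Q] = 2

[Q(α):Q] equals the degree of the minimal polynomial of α. Here α^2 = -293 and x^2 + 293 is irreducible (d = -293 is squarefree, ≠ 1, hence not a square), so deg(m_α) = 2. Thus [Q(α):Q] = 2.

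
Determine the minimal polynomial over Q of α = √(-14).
m_α(x) = x^2 + 14

α satisfies α^2 + 14 = 0, so x^2 + 14 annihilates α. Since d = -14 is squarefree and ≠ 1, it is not a perfect square in Q, so x^2 + 14 has no rational root and is therefore irreducible over Q (a degree-2 polynomial over a field is irreducible iff it has no root). Hence m_α(x) = x^2 + 14.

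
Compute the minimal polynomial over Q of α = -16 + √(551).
m_α(x) = x^2 + 32x - 295

From α + 16 = √(551), squaring gives (α + 16)^2 = 551, i.e. α^2 + 32α + 256 = 551, so α^2 + 32α - 295 = 0. The discriminant of x^2 + 32x - 295 is (32)^2 - 4·(-295) = 1024 + 1180 = 2204, and 4·(551) is not a perfect square in Q since 551 is squarefree and ≠ 1. Hence x^2 + 32x - 295 is irreducible over Q and is the minimal polynomial of α.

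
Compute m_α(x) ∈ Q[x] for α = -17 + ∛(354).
m_α(x) = x^3 + 51x^2 + 867x + 4559

Set β = α + 17 = ∛(354), so β^3 = 354. Then (α + 17)^3 - 354 = 0, i.e. α is a root of g(x) = (x + 17)^3 - 354 = x^3 + 51x^2 + 867x + 4559. Since g(x) = h(x + 17) where h(x) = x^3 - 354, and h is irreducible over Q (because 354 is not a perfect cube, so h has no rational root, and a monic cubic with no rational root is irreducible), g is also irreducible (irreducibility is preserved under the substitution x → x + 17). Hence m_α(x) = x^3 + 51x^2 + 867x + 4559.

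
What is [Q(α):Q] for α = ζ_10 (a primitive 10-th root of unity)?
[Q(α):Q] = 4

The minimal polynomial of ζ_10 over Q is the 10-th cyclotomic polynomial Φ_10(x), which is irreducible over Q and has degree φ(10) = 4. Hence [Q(α):Q] = φ(10) = 4.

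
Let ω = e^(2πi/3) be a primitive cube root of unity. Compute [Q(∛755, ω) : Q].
[Q(∛755, ω) : Q] = 6

[Q(∛755):Q] = 3 (min poly x^3 - 755, irreducible since 755 is not a perfect cube). [Q(ω):Q] = 2 (min poly x^2 + x + 1). Since Q(∛755) ⊂ R and ω ∉ R, we have ω ∉ Q(∛755), so x^2 + x + 1 remains irreducible over Q(∛755) and [Q(∛755, ω) : Q(∛755)] = 2. By the tower law, [Q(∛755, ω) : Q] = 3 · 2 = 6. (In fact Q(∛755, ω) is the splitting field of x^3 - 755 over Q.)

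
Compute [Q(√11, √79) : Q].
[Q(√11, √79) : Q] = 4

[Q(√11):Q] = 2 (min poly x^2 - 11, irreducible since 11 is squarefree > 1). For the top step, suppose √79 ∈ Q(√11), say √79 = c + d√11 with c, d ∈ Q. Squaring: 79 = c^2 + 11d^2 + 2cd√11. Since √11 ∉ Q this forces 2cd = 0. If d = 0 then √79 = c ∈ Q, contradicting 79 squarefree > 1. If c = 0 then 79 = 11d^2, so 11·79 = (11d)^2 is a perfect square in Q — but 11·79 = 869 is not a perfect square (since 11 and 79 are distinct squarefree integers). Contradiction. Hence √79 ∉ Q(√11), so x^2 - 79 stays irreducible over Q(√11) and [Q(√11, √79) : Q(√11)] = 2. By the tower law, [Q(√11, √79) : Q] = 2 · 2 = 4.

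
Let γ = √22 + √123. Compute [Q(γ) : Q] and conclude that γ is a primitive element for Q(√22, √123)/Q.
[Q(γ) : Q] = 4 (equivalently, Q(γ) = Q(√22, √123))

Obviously Q(γ) ⊆ Q(√22, √123), and [Q(√22, √123):Q] = 4 (since 22, 123 are distinct squarefree integers > 1 with 2706 not a perfect square). To show equality we compute the minimal polynomial of γ. From γ = √22 + √123: γ^2 = 22 + 2√(2706) + 123 = 145 + 2√(2706), so γ^2 - 145 = 2√(2706); squaring, (γ^2 - 145)^2 = 4·2706, i.e. γ^4 - 290γ^2 + 21025 - 10824 = 0, i.e. γ^4 - 290γ^2 + 10201 = 0. So γ is a root of x^4 - 290x^2 + 10201. This polynomial is irreducible over Q: it has no rational root (each ±√22 ± √123 is irrational), and any factorization into two quadratics over Q would force √(2706) ∈ Q (pairing opposite roots) or √22, √123 ∈ Q (other pairings), all impossible. Hence [Q(γ):Q] = 4 = [Q(√22, √123):Q], so Q(γ) = Q(√22, √123).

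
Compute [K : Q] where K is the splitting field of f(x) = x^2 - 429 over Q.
[K : Q] = 2

f(x) = x^2 - 429 factors as (x - √429)(x + √429). The splitting field is K = Q(√429). Since 429 is squarefree and > 1, it is not a perfect square, so x^2 - 429 is irreducible over Q and [Q(√429) : Q] = 2. Hence [K : Q] = 2.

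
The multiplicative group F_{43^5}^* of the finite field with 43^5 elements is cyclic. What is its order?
|F_{43^5}^*| = 147008442

F_{43^5} has 43^5 = 147008443 elements; its multiplicative group consists of all nonzero elements, so |F_{43^5}^*| = 147008443 - 1 = 147008442. (It is cyclic since any finite subgroup of the multiplicative group of a field is cyclic.)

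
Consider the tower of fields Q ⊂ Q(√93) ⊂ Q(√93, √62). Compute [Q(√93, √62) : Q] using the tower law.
[Q(√93, √62) : Q] = 4

[Q(√93):Q] = 2 (min poly x^2 - 93, irreducible since 93 is squarefree > 1). For the top step, suppose √62 ∈ Q(√93), say √62 = c + d√93 with c, d ∈ Q. Squaring: 62 = c^2 + 93d^2 + 2cd√93. Since √93 ∉ Q this forces 2cd = 0. If d = 0 then √62 = c ∈ Q, contradicting 62 squarefree > 1. If c = 0 then 62 = 93d^2, so 93·62 = (93d)^2 is a perfect square in Q — but 93·62 = 5766 is not a perfect square (since 93 and 62 are distinct squarefree integers). Contradiction. Hence √62 ∉ Q(√93), so x^2 - 62 stays irreducible over Q(√93) and [Q(√93, √62) : Q(√93)] = 2. By the tower law, [Q(√93, √62) : Q] = 2 · 2 = 4.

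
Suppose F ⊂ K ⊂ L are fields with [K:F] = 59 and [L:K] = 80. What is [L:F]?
[L:F] = 4720

The tower law says that for any tower of field extensions F ⊂ K ⊂ L with finite degrees, [L:F] = [L:K] · [K:F]. Here this gives [L:F] = 80 · 59 = 4720.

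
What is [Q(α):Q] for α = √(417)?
[Q(α):Q] = 2

[Q(α):Q] equals the degree of the minimal polynomial of α. Here α^2 = 417 and x^2 - 417 is irreducible (d = 417 is squarefree, ≠ 1, hence not a square), so deg(m_α) = 2. Thus [Q(α):Q] = 2.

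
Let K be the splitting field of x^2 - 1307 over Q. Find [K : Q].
[K : Q] = 2

f(x) = x^2 - 1307 factors as (x - √1307)(x + √1307). The splitting field is K = Q(√1307). Since 1307 is squarefree and > 1, it is not a perfect square, so x^2 - 1307 is irreducible over Q and [Q(√1307) : Q] = 2. Hence [K : Q] = 2.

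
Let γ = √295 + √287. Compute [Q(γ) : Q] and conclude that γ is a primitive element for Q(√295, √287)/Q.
[Q(γ) : Q] = 4 (equivalently, Q(γ) = Q(√295, √287))

Obviously Q(γ) ⊆ Q(√295, √287), and [Q(√295, √287):Q] = 4 (since 295, 287 are distinct squarefree integers > 1 with 84665 not a perfect square). To show equality we compute the minimal polynomial of γ. From γ = √295 + √287: γ^2 = 295 + 2√(84665) + 287 = 582 + 2√(84665), so γ^2 - 582 = 2√(84665); squaring, (γ^2 - 582)^2 = 4·84665, i.e. γ^4 - 1164γ^2 + 338724 - 338660 = 0, i.e. γ^4 - 1164γ^2 + 64 = 0. So γ is a root of x^4 - 1164x^2 + 64. This polynomial is irreducible over Q: it has no rational root (each ±√295 ± √287 is irrational), and any factorization into two quadratics over Q would force √(84665) ∈ Q (pairing opposite roots) or √295, √287 ∈ Q (other pairings), all impossible. Hence [Q(γ):Q] = 4 = [Q(√295, √287):Q], so Q(γ) = Q(√295, √287).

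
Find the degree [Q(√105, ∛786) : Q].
[Q(√105, ∛786) : Q] = 6

Let L = Q(√105, ∛786). Since Q(√105) ⊂ L and [Q(√105):Q] = 2, the tower law gives 2 | [L:Q]. Likewise Q(∛786) ⊂ L with [Q(∛786):Q] = 3 (because 786 is not a perfect cube), so 3 | [L:Q]. As gcd(2,3) = 1, [L:Q] is divisible by 6. Conversely L is generated over Q by √105 and ∛786, so [L:Q] ≤ 2·3 = 6. Therefore [Q(√105, ∛786) : Q] = 6.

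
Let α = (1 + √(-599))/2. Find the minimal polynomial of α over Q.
m_α(x) = x^2 - x + 150

From 2α - 1 = √(-599), squaring gives (2α - 1)^2 = -599, i.e. 4α^2 - 4α + 1 = -599, so α^2 - α + (1 + 599)/4 = 0. Since -599 ≡ 1 (mod 4), (1 + 599)/4 = 150 ∈ Z. The polynomial x^2 - x + 150 has discriminant 1 - 4·(150) = -599, which is not a perfect square in Q (d = -599 is squarefree and ≠ 1), so x^2 - x + 150 is irreducible over Q. It is the minimal polynomial of α.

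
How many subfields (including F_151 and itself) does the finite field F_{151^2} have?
F_{151^2} has 2 subfields

The subfields of F_{p^n} are exactly the fields F_{p^d} for d | n (each is the fixed field of the unique index-d subgroup of Gal(F_{p^n}/F_p) ≅ Z/nZ). The divisors of n = 2 are {1, 2}, giving 2 subfields: F_{151^1}, F_{151^2}.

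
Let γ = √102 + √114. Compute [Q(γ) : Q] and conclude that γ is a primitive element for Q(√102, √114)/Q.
[Q(γ) : Q] = 4 (equivalently, Q(γ) = Q(√102, √114))

Obviously Q(γ) ⊆ Q(√102, √114), and [Q(√102, √114):Q] = 4 (since 102, 114 are distinct squarefree integers > 1 with 11628 not a perfect square). To show equality we compute the minimal polynomial of γ. From γ = √102 + √114: γ^2 = 102 + 2√(11628) + 114 = 216 + 2√(11628), so γ^2 - 216 = 2√(11628); squaring, (γ^2 - 216)^2 = 4·11628, i.e. γ^4 - 432γ^2 + 46656 - 46512 = 0, i.e. γ^4 - 432γ^2 + 144 = 0. So γ is a root of x^4 - 432x^2 + 144. This polynomial is irreducible over Q: it has no rational root (each ±√102 ± √114 is irrational), and any factorization into two quadratics over Q would force √(11628) ∈ Q (pairing opposite roots) or √102, √114 ∈ Q (other pairings), all impossible. Hence [Q(γ):Q] = 4 = [Q(√102, √114):Q], so Q(γ) = Q(√102, √114).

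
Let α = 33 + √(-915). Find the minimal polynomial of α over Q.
m_α(x) = x^2 - 66x + 2004

From α - 33 = √(-915), squaring gives (α - 33)^2 = -915, i.e. α^2 - 66α + 1089 = -915, so α^2 - 66α + 2004 = 0. The discriminant of x^2 - 66x + 2004 is (-66)^2 - 4·(2004) = 4356 - 8016 = -3660, and 4·(-915) is not a perfect square in Q since -915 is squarefree and ≠ 1. Hence x^2 - 66x + 2004 is irreducible over Q and is the minimal polynomial of α.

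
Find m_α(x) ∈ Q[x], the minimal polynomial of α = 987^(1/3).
m_α(x) = x^3 - 987

α satisfies α^3 = 987, so x^3 - 987 annihilates α. By the rational root test, a rational root p/q (in lowest terms) of x^3 - 987 would satisfy p^3 = 987 q^3, forcing q = 1 and p^3 = 987; but 987 is not a perfect cube, contradiction. A monic cubic over Q with no rational root is irreducible (any nontrivial factorization would include a linear factor). Hence x^3 - 987 is the minimal polynomial of α, and in particular [Q(α):Q] = 3.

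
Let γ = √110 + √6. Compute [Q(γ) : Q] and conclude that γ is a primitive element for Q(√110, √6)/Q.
[Q(γ) : Q] = 4 (equivalently, Q(γ) = Q(√110, √6))

Obviously Q(γ) ⊆ Q(√110, √6), and [Q(√110, √6):Q] = 4 (since 110, 6 are distinct squarefree integers > 1 with 660 not a perfect square). To show equality we compute the minimal polynomial of γ. From γ = √110 + √6: γ^2 = 110 + 2√(660) + 6 = 116 + 2√(660), so γ^2 - 116 = 2√(660); squaring, (γ^2 - 116)^2 = 4·660, i.e. γ^4 - 232γ^2 + 13456 - 2640 = 0, i.e. γ^4 - 232γ^2 + 10816 = 0. So γ is a root of x^4 - 232x^2 + 10816. This polynomial is irreducible over Q: it has no rational root (each ±√110 ± √6 is irrational), and any factorization into two quadratics over Q would force √(660) ∈ Q (pairing opposite roots) or √110, √6 ∈ Q (other pairings), all impossible. Hence [Q(γ):Q] = 4 = [Q(√110, √6):Q], so Q(γ) = Q(√110, √6).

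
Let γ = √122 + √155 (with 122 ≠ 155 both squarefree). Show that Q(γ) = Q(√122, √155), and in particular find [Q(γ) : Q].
[Q(γ) : Q] = 4 (equivalently, Q(γ) = Q(√122, √155))

Obviously Q(γ) ⊆ Q(√122, √155), and [Q(√122, √155):Q] = 4 (since 122, 155 are distinct squarefree integers > 1 with 18910 not a perfect square). To show equality we compute the minimal polynomial of γ. From γ = √122 + √155: γ^2 = 122 + 2√(18910) + 155 = 277 + 2√(18910), so γ^2 - 277 = 2√(18910); squaring, (γ^2 - 277)^2 = 4·18910, i.e. γ^4 - 554γ^2 + 76729 - 75640 = 0, i.e. γ^4 - 554γ^2 + 1089 = 0. So γ is a root of x^4 - 554x^2 + 1089. This polynomial is irreducible over Q: it has no rational root (each ±√122 ± √155 is irrational), and any factorization into two quadratics over Q would force √(18910) ∈ Q (pairing opposite roots) or √122, √155 ∈ Q (other pairings), all impossible. Hence [Q(γ):Q] = 4 = [Q(√122, √155):Q], so Q(γ) = Q(√122, √155).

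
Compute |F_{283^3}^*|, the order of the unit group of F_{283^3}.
|F_{283^3}^*| = 22665186

F_{283^3} has 283^3 = 22665187 elements; its multiplicative group consists of all nonzero elements, so |F_{283^3}^*| = 22665187 - 1 = 22665186. (It is cyclic since any finite subgroup of the multiplicative group of a field is cyclic.)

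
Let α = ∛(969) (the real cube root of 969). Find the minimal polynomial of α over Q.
m_α(x) = x^3 - 969

α satisfies α^3 = 969, so x^3 - 969 annihilates α. By the rational root test, a rational root p/q (in lowest terms) of x^3 - 969 would satisfy p^3 = 969 q^3, forcing q = 1 and p^3 = 969; but 969 is not a perfect cube, contradiction. A monic cubic over Q with no rational root is irreducible (any nontrivial factorization would include a linear factor). Hence x^3 - 969 is the minimal polynomial of α, and in particular [Q(α):Q] = 3.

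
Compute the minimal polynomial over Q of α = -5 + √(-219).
m_α(x) = x^2 + 10x + 244

From α + 5 = √(-219), squaring gives (α + 5)^2 = -219, i.e. α^2 + 10α + 25 = -219, so α^2 + 10α + 244 = 0. The discriminant of x^2 + 10x + 244 is (10)^2 - 4·(244) = 100 - 976 = -876, and 4·(-219) is not a perfect square in Q since -219 is squarefree and ≠ 1. Hence x^2 + 10x + 244 is irreducible over Q and is the minimal polynomial of α.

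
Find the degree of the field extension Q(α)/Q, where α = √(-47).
[Q(α):Q] = 2

[Q(α):Q] equals the degree of the minimal polynomial of α. Here α^2 = -47 and x^2 + 47 is irreducible (d = -47 is squarefree, ≠ 1, hence not a square), so deg(m_α) = 2. Thus [Q(α):Q] = 2.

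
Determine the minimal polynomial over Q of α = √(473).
m_α(x) = x^2 - 473

α satisfies α^2 - 473 = 0, so x^2 - 473 annihilates α. Since d = 473 is squarefree and ≠ 1, it is not a perfect square in Q, so x^2 - 473 has no rational root and is therefore irreducible over Q (a degree-2 polynomial over a field is irreducible iff it has no root). Hence m_α(x) = x^2 - 473.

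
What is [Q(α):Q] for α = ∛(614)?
[Q(α):Q] = 3

The minimal polynomial of α is x^3 - 614, irreducible over Q since 614 is not a perfect cube (so x^3 - 614 has no rational root). Hence [Q(α):Q] = deg(m_α) = 3.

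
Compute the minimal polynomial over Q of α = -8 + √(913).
m_α(x) = x^2 + 16x - 849

From α + 8 = √(913), squaring gives (α + 8)^2 = 913, i.e. α^2 + 16α + 64 = 913, so α^2 + 16α - 849 = 0. The discriminant of x^2 + 16x - 849 is (16)^2 - 4·(-849) = 256 + 3396 = 3652, and 4·(913) is not a perfect square in Q since 913 is squarefree and ≠ 1. Hence x^2 + 16x - 849 is irreducible over Q and is the minimal polynomial of α.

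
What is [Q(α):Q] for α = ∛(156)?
[Q(α):Q] = 3

The minimal polynomial of α is x^3 - 156, irreducible over Q since 156 is not a perfect cube (so x^3 - 156 has no rational root). Hence [Q(α):Q] = deg(m_α) = 3.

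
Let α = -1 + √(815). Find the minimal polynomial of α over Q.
m_α(x) = x^2 + 2x - 814

From α + 1 = √(815), squaring gives (α + 1)^2 = 815, i.e. α^2 + 2α + 1 = 815, so α^2 + 2α - 814 = 0. The discriminant of x^2 + 2x - 814 is (2)^2 - 4·(-814) = 4 + 3256 = 3260, and 4·(815) is not a perfect square in Q since 815 is squarefree and ≠ 1. Hence x^2 + 2x - 814 is irreducible over Q and is the minimal polynomial of α.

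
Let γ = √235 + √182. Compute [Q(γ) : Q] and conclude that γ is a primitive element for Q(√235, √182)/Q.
[Q(γ) : Q] = 4 (equivalently, Q(γ) = Q(√235, √182))

Obviously Q(γ) ⊆ Q(√235, √182), and [Q(√235, √182):Q] = 4 (since 235, 182 are distinct squarefree integers > 1 with 42770 not a perfect square). To show equality we compute the minimal polynomial of γ. From γ = √235 + √182: γ^2 = 235 + 2√(42770) + 182 = 417 + 2√(42770), so γ^2 - 417 = 2√(42770); squaring, (γ^2 - 417)^2 = 4·42770, i.e. γ^4 - 834γ^2 + 173889 - 171080 = 0, i.e. γ^4 - 834γ^2 + 2809 = 0. So γ is a root of x^4 - 834x^2 + 2809. This polynomial is irreducible over Q: it has no rational root (each ±√235 ± √182 is irrational), and any factorization into two quadratics over Q would force √(42770) ∈ Q (pairing opposite roots) or √235, √182 ∈ Q (other pairings), all impossible. Hence [Q(γ):Q] = 4 = [Q(√235, √182):Q], so Q(γ) = Q(√235, √182).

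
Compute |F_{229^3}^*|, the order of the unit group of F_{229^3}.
|F_{229^3}^*| = 12008988

F_{229^3} has 229^3 = 12008989 elements; its multiplicative group consists of all nonzero elements, so |F_{229^3}^*| = 12008989 - 1 = 12008988. (It is cyclic since any finite subgroup of the multiplicative group of a field is cyclic.)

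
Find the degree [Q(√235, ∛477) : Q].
[Q(√235, ∛477) : Q] = 6

Let L = Q(√235, ∛477). Since Q(√235) ⊂ L and [Q(√235):Q] = 2, the tower law gives 2 | [L:Q]. Likewise Q(∛477) ⊂ L with [Q(∛477):Q] = 3 (because 477 is not a perfect cube), so 3 | [L:Q]. As gcd(2,3) = 1, [L:Q] is divisible by 6. Conversely L is generated over Q by √235 and ∛477, so [L:Q] ≤ 2·3 = 6. Therefore [Q(√235, ∛477) : Q] = 6.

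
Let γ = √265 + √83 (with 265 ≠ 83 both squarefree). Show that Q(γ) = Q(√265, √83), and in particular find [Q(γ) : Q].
[Q(γ) : Q] = 4 (equivalently, Q(γ) = Q(√265, √83))

Obviously Q(γ) ⊆ Q(√265, √83), and [Q(√265, √83):Q] = 4 (since 265, 83 are distinct squarefree integers > 1 with 21995 not a perfect square). To show equality we compute the minimal polynomial of γ. From γ = √265 + √83: γ^2 = 265 + 2√(21995) + 83 = 348 + 2√(21995), so γ^2 - 348 = 2√(21995); squaring, (γ^2 - 348)^2 = 4·21995, i.e. γ^4 - 696γ^2 + 121104 - 87980 = 0, i.e. γ^4 - 696γ^2 + 33124 = 0. So γ is a root of x^4 - 696x^2 + 33124. This polynomial is irreducible over Q: it has no rational root (each ±√265 ± √83 is irrational), and any factorization into two quadratics over Q would force √(21995) ∈ Q (pairing opposite roots) or √265, √83 ∈ Q (other pairings), all impossible. Hence [Q(γ):Q] = 4 = [Q(√265, √83):Q], so Q(γ) = Q(√265, √83).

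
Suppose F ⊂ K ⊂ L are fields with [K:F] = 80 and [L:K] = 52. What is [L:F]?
[L:F] = 4160

The tower law says that for any tower of field extensions F ⊂ K ⊂ L with finite degrees, [L:F] = [L:K] · [K:F]. Here this gives [L:F] = 52 · 80 = 4160.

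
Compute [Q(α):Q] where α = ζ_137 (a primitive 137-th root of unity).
[Q(α):Q] = 136

The minimal polynomial of ζ_137 over Q is the 137-th cyclotomic polynomial Φ_137(x), which is irreducible over Q and has degree φ(137) = 136. Hence [Q(α):Q] = φ(137) = 136.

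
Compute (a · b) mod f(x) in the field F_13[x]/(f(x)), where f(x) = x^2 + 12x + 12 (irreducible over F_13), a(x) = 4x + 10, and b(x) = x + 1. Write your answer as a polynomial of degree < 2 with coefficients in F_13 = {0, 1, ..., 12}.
a · b ≡ 5x + 1 (mod f(x))

Multiply in F_13[x]: a(x)·b(x) = (4x + 10)·(x + 1) = 4x^2 + x + 10. This has degree ≥ 2, so divide by f(x) over F_13: 4x^2 + x + 10 = (4)·(x^2 + 12x + 12) + (5x + 1). Hence a·b ≡ 5x + 1 (mod f). (F_13[x]/(f) is a field with 13^2 = 169 elements since f is irreducible of degree 2.)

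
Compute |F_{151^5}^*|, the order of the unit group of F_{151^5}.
|F_{151^5}^*| = 78502725750

F_{151^5} has 151^5 = 78502725751 elements; its multiplicative group consists of all nonzero elements, so |F_{151^5}^*| = 78502725751 - 1 = 78502725750. (It is cyclic since any finite subgroup of the multiplicative group of a field is cyclic.)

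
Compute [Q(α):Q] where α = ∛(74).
[Q(α):Q] = 3

The minimal polynomial of α is x^3 - 74, irreducible over Q since 74 is not a perfect cube (so x^3 - 74 has no rational root). Hence [Q(α):Q] = deg(m_α) = 3.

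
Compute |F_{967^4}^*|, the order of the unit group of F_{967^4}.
|F_{967^4}^*| = 874391437920

F_{967^4} has 967^4 = 874391437921 elements; its multiplicative group consists of all nonzero elements, so |F_{967^4}^*| = 874391437921 - 1 = 874391437920. (It is cyclic since any finite subgroup of the multiplicative group of a field is cyclic.)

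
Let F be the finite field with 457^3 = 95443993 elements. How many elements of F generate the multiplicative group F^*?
There are φ(95443992) = 25831872 primitive elements

F_q^* is cyclic of order q - 1 = 95443992. A cyclic group of order m has exactly φ(m) generators. Here m = 95443992 = 2^3 · 3^2 · 7 · 19 · 9967, so the number of primitive elements is φ(95443992) = 25831872.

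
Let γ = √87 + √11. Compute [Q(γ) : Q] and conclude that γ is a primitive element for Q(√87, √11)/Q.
[Q(γ) : Q] = 4 (equivalently, Q(γ) = Q(√87, √11))

Obviously Q(γ) ⊆ Q(√87, √11), and [Q(√87, √11):Q] = 4 (since 87, 11 are distinct squarefree integers > 1 with 957 not a perfect square). To show equality we compute the minimal polynomial of γ. From γ = √87 + √11: γ^2 = 87 + 2√(957) + 11 = 98 + 2√(957), so γ^2 - 98 = 2√(957); squaring, (γ^2 - 98)^2 = 4·957, i.e. γ^4 - 196γ^2 + 9604 - 3828 = 0, i.e. γ^4 - 196γ^2 + 5776 = 0. So γ is a root of x^4 - 196x^2 + 5776. This polynomial is irreducible over Q: it has no rational root (each ±√87 ± √11 is irrational), and any factorization into two quadratics over Q would force √(957) ∈ Q (pairing opposite roots) or √87, √11 ∈ Q (other pairings), all impossible. Hence [Q(γ):Q] = 4 = [Q(√87, √11):Q], so Q(γ) = Q(√87, √11).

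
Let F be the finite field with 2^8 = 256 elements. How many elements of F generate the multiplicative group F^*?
There are φ(255) = 128 primitive elements

F_q^* is cyclic of order q - 1 = 255. A cyclic group of order m has exactly φ(m) generators. Here m = 255 = 3 · 5 · 17, so the number of primitive elements is φ(255) = 128.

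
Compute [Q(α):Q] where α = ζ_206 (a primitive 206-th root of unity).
[Q(α):Q] = 102

The minimal polynomial of ζ_206 over Q is the 206-th cyclotomic polynomial Φ_206(x), which is irreducible over Q and has degree φ(206) = 102. Hence [Q(α):Q] = φ(206) = 102.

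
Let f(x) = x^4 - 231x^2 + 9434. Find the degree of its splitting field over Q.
[K : Q] = 4

Solving the quadratic in x^2: x^2 = (231 ± √(231^2 - 4·9434))/2 = (231 ± √15625)/2 = (231 ± 125)/2, giving x^2 = 178 or x^2 = 53. So f(x) = (x^2 - 178)(x^2 - 53) and the roots of f are ±√178, ±√53. Hence the splitting field is K = Q(√178, √53). Since 178 and 53 are distinct squarefree integers > 1, their product 9434 is not a perfect square, so √53 ∉ Q(√178). By the tower law [K:Q] = [Q(√178,√53):Q(√178)] · [Q(√178):Q] = 2 · 2 = 4.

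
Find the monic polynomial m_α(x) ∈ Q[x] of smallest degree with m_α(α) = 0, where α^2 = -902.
m_α(x) = x^2 + 902

α satisfies α^2 + 902 = 0, so x^2 + 902 annihilates α. Since d = -902 is squarefree and ≠ 1, it is not a perfect square in Q, so x^2 + 902 has no rational root and is therefore irreducible over Q (a degree-2 polynomial over a field is irreducible iff it has no root). Hence m_α(x) = x^2 + 902.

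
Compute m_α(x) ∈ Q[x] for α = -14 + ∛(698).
m_α(x) = x^3 + 42x^2 + 588x + 2046

Set β = α + 14 = ∛(698), so β^3 = 698. Then (α + 14)^3 - 698 = 0, i.e. α is a root of g(x) = (x + 14)^3 - 698 = x^3 + 42x^2 + 588x + 2046. Since g(x) = h(x + 14) where h(x) = x^3 - 698, and h is irreducible over Q (because 698 is not a perfect cube, so h has no rational root, and a monic cubic with no rational root is irreducible), g is also irreducible (irreducibility is preserved under the substitution x → x + 14). Hence m_α(x) = x^3 + 42x^2 + 588x + 2046.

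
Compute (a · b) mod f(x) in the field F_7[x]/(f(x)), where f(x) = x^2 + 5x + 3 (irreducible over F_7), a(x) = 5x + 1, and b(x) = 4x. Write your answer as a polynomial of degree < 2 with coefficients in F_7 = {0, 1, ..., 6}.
a · b ≡ 2x + 3 (mod f(x))

Multiply in F_7[x]: a(x)·b(x) = (5x + 1)·(4x) = 6x^2 + 4x. This has degree ≥ 2, so divide by f(x) over F_7: 6x^2 + 4x = (6)·(x^2 + 5x + 3) + (2x + 3). Hence a·b ≡ 2x + 3 (mod f). (F_7[x]/(f) is a field with 7^2 = 49 elements since f is irreducible of degree 2.)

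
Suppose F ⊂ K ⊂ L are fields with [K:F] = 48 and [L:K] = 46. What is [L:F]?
[L:F] = 2208

The tower law says that for any tower of field extensions F ⊂ K ⊂ L with finite degrees, [L:F] = [L:K] · [K:F]. Here this gives [L:F] = 46 · 48 = 2208.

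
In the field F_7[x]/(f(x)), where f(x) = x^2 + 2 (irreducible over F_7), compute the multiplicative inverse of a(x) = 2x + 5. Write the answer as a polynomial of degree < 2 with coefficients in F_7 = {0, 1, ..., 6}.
a(x)^(-1) ≡ x + 1 (mod f(x))

Since f is irreducible over F_7, F_7[x]/(f) is a field and a(x) ≠ 0 has an inverse. Apply the extended Euclidean algorithm to f(x) and a(x) in F_7[x]: f(x) = (4x + 4)·a(x) + (3). The last nonzero remainder is the constant 3 = gcd(f, a) in F_7. Back-substituting through the division chain expresses 3 = s(x)·a(x) + t(x)·f(x) with s(x) ≡ 3x + 3 (mod f), so (3x + 3)·a(x) ≡ 3 (mod f). Multiplying by 3^(-1) ≡ 5 in F_7 gives a(x)^(-1) ≡ 5·(3x + 3) ≡ x + 1 (mod f). Check: (2x + 5)·(x + 1) = 2x^2 + 5 ≡ 1 (mod x^2 + 2).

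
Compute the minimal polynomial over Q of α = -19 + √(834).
m_α(x) = x^2 + 38x - 473

From α + 19 = √(834), squaring gives (α + 19)^2 = 834, i.e. α^2 + 38α + 361 = 834, so α^2 + 38α - 473 = 0. The discriminant of x^2 + 38x - 473 is (38)^2 - 4·(-473) = 1444 + 1892 = 3336, and 4·(834) is not a perfect square in Q since 834 is squarefree and ≠ 1. Hence x^2 + 38x - 473 is irreducible over Q and is the minimal polynomial of α.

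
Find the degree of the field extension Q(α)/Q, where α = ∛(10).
[Q(α):Q] = 3

The minimal polynomial of α is x^3 - 10, irreducible over Q since 10 is not a perfect cube (so x^3 - 10 has no rational root). Hence [Q(α):Q] = deg(m_α) = 3.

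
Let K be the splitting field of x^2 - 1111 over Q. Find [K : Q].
[K : Q] = 2

f(x) = x^2 - 1111 factors as (x - √1111)(x + √1111). The splitting field is K = Q(√1111). Since 1111 is squarefree and > 1, it is not a perfect square, so x^2 - 1111 is irreducible over Q and [Q(√1111) : Q] = 2. Hence [K : Q] = 2.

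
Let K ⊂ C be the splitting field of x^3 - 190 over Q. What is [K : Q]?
[K : Q] = 6

The roots of x^3 - 190 are ∛190, ω∛190, ω^2∛190 where ω = e^(2πi/3) is a primitive cube root of unity, so K = Q(∛190, ω). Now [Q(∛190):Q] = 3 (since 190 is not a perfect cube, x^3 - 190 is irreducible) and [Q(ω):Q] = 2. Both 2 and 3 divide [K:Q], and [K:Q] ≤ 3·2 = 6, so [K:Q] = 6. (Equivalently: Q(∛190) ⊂ R but ω ∉ R, so [K : Q(∛190)] = 2.)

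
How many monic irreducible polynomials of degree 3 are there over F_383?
There are 18727168 monic irreducible polynomials of degree 3 over F_383

Each element of F_{383^3} that lies in no proper subfield is a root of exactly one monic irreducible of degree 3 over F_383, and each such polynomial has 3 distinct roots in F_{383^3}. By Möbius inversion the count is N_383(3) = (1/3) Σ_{d|3} μ(3/d) · 383^d = (1/3)(μ(3)·383^1 + μ(1)·383^3) = 56181504/3 = 18727168.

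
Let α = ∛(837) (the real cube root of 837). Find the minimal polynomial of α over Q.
m_α(x) = x^3 - 837

α satisfies α^3 = 837, so x^3 - 837 annihilates α. By the rational root test, a rational root p/q (in lowest terms) of x^3 - 837 would satisfy p^3 = 837 q^3, forcing q = 1 and p^3 = 837; but 837 is not a perfect cube, contradiction. A monic cubic over Q with no rational root is irreducible (any nontrivial factorization would include a linear factor). Hence x^3 - 837 is the minimal polynomial of α, and in particular [Q(α):Q] = 3.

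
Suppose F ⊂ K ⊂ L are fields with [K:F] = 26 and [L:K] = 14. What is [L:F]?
[L:F] = 364

The tower law says that for any tower of field extensions F ⊂ K ⊂ L with finite degrees, [L:F] = [L:K] · [K:F]. Here this gives [L:F] = 14 · 26 = 364.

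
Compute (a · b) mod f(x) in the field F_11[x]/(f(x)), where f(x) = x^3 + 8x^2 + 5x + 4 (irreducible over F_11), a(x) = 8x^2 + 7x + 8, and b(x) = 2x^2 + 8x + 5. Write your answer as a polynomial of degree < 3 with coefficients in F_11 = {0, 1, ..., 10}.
a · b ≡ 3x^2 + 10x + 9 (mod f(x))

Multiply in F_11[x]: a(x)·b(x) = (8x^2 + 7x + 8)·(2x^2 + 8x + 5) = 5x^4 + x^3 + 2x^2 + 7. This has degree ≥ 3, so divide by f(x) over F_11: 5x^4 + x^3 + 2x^2 + 7 = (5x + 5)·(x^3 + 8x^2 + 5x + 4) + (3x^2 + 10x + 9). Hence a·b ≡ 3x^2 + 10x + 9 (mod f). (F_11[x]/(f) is a field with 11^3 = 1331 elements since f is irreducible of degree 3.)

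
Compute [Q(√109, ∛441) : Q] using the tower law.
[Q(√109, ∛441) : Q] = 6

Let L = Q(√109, ∛441). Since Q(√109) ⊂ L and [Q(√109):Q] = 2, the tower law gives 2 | [L:Q]. Likewise Q(∛441) ⊂ L with [Q(∛441):Q] = 3 (because 441 is not a perfect cube), so 3 | [L:Q]. As gcd(2,3) = 1, [L:Q] is divisible by 6. Conversely L is generated over Q by √109 and ∛441, so [L:Q] ≤ 2·3 = 6. Therefore [Q(√109, ∛441) : Q] = 6.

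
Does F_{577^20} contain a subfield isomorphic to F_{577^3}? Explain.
No: F_{577^3} is not a subfield of F_{577^20}

F_{p^m} embeds in F_{p^n} iff m | n. Here 3 ∤ 20 (since 20 = 6·3 + 2 with remainder 2 ≠ 0), so F_{577^3} is not a subfield of F_{577^20}. Equivalently: if it were, the tower law would give 3 = [F_{577^3}:F_577] dividing [F_{577^20}:F_577] = 20, contradiction.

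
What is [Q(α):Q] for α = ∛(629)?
[Q(α):Q] = 3

The minimal polynomial of α is x^3 - 629, irreducible over Q since 629 is not a perfect cube (so x^3 - 629 has no rational root). Hence [Q(α):Q] = deg(m_α) = 3.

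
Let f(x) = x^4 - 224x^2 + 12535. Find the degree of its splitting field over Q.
[K : Q] = 4

Solving the quadratic in x^2: x^2 = (224 ± √(224^2 - 4·12535))/2 = (224 ± √36)/2 = (224 ± 6)/2, giving x^2 = 115 or x^2 = 109. So f(x) = (x^2 - 115)(x^2 - 109) and the roots of f are ±√115, ±√109. Hence the splitting field is K = Q(√115, √109). Since 115 and 109 are distinct squarefree integers > 1, their product 12535 is not a perfect square, so √109 ∉ Q(√115). By the tower law [K:Q] = [Q(√115,√109):Q(√115)] · [Q(√115):Q] = 2 · 2 = 4.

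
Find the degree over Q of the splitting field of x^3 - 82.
[K : Q] = 6

The roots of x^3 - 82 are ∛82, ω∛82, ω^2∛82 where ω = e^(2πi/3) is a primitive cube root of unity, so K = Q(∛82, ω). Now [Q(∛82):Q] = 3 (since 82 is not a perfect cube, x^3 - 82 is irreducible) and [Q(ω):Q] = 2. Both 2 and 3 divide [K:Q], and [K:Q] ≤ 3·2 = 6, so [K:Q] = 6. (Equivalently: Q(∛82) ⊂ R but ω ∉ R, so [K : Q(∛82)] = 2.)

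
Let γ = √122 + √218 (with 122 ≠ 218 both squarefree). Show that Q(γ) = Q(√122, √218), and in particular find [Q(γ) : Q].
[Q(γ) : Q] = 4 (equivalently, Q(γ) = Q(√122, √218))

Obviously Q(γ) ⊆ Q(√122, √218), and [Q(√122, √218):Q] = 4 (since 122, 218 are distinct squarefree integers > 1 with 26596 not a perfect square). To show equality we compute the minimal polynomial of γ. From γ = √122 + √218: γ^2 = 122 + 2√(26596) + 218 = 340 + 2√(26596), so γ^2 - 340 = 2√(26596); squaring, (γ^2 - 340)^2 = 4·26596, i.e. γ^4 - 680γ^2 + 115600 - 106384 = 0, i.e. γ^4 - 680γ^2 + 9216 = 0. So γ is a root of x^4 - 680x^2 + 9216. This polynomial is irreducible over Q: it has no rational root (each ±√122 ± √218 is irrational), and any factorization into two quadratics over Q would force √(26596) ∈ Q (pairing opposite roots) or √122, √218 ∈ Q (other pairings), all impossible. Hence [Q(γ):Q] = 4 = [Q(√122, √218):Q], so Q(γ) = Q(√122, √218).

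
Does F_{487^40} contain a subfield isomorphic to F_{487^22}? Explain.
No: F_{487^22} is not a subfield of F_{487^40}

F_{p^m} embeds in F_{p^n} iff m | n. Here 22 ∤ 40 (since 40 = 1·22 + 18 with remainder 18 ≠ 0), so F_{487^22} is not a subfield of F_{487^40}. Equivalently: if it were, the tower law would give 22 = [F_{487^22}:F_487] dividing [F_{487^40}:F_487] = 40, contradiction.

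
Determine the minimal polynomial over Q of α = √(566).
m_α(x) = x^2 - 566

α satisfies α^2 - 566 = 0, so x^2 - 566 annihilates α. Since d = 566 is squarefree and ≠ 1, it is not a perfect square in Q, so x^2 - 566 has no rational root and is therefore irreducible over Q (a degree-2 polynomial over a field is irreducible iff it has no root). Hence m_α(x) = x^2 - 566.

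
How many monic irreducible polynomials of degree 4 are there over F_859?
There are 136116908070 monic irreducible polynomials of degree 4 over F_859

Each element of F_{859^4} that lies in no proper subfield is a root of exactly one monic irreducible of degree 4 over F_859, and each such polynomial has 4 distinct roots in F_{859^4}. By Möbius inversion the count is N_859(4) = (1/4) Σ_{d|4} μ(4/d) · 859^d = (1/4)(μ(4)·859^1 + μ(2)·859^2 + μ(1)·859^4) = 544467632280/4 = 136116908070.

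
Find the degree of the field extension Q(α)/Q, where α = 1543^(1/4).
[Q(α):Q] = 4

α is a root of x^4 - 1543. By Eisenstein's criterion at the prime p = 1543 (which divides the constant term 1543 but p^2 = 2380849 does not, since 1543 is squarefree), x^4 - 1543 is irreducible over Q. Hence [Q(α):Q] = 4.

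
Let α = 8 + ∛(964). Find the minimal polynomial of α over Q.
m_α(x) = x^3 - 24x^2 + 192x - 1476

Set β = α - 8 = ∛(964), so β^3 = 964. Then (α - 8)^3 - 964 = 0, i.e. α is a root of g(x) = (x - 8)^3 - 964 = x^3 - 24x^2 + 192x - 1476. Since g(x) = h(x - 8) where h(x) = x^3 - 964, and h is irreducible over Q (because 964 is not a perfect cube, so h has no rational root, and a monic cubic with no rational root is irreducible), g is also irreducible (irreducibility is preserved under the substitution x → x - 8). Hence m_α(x) = x^3 - 24x^2 + 192x - 1476.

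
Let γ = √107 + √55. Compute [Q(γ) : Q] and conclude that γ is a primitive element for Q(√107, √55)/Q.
[Q(γ) : Q] = 4 (equivalently, Q(γ) = Q(√107, √55))

Obviously Q(γ) ⊆ Q(√107, √55), and [Q(√107, √55):Q] = 4 (since 107, 55 are distinct squarefree integers > 1 with 5885 not a perfect square). To show equality we compute the minimal polynomial of γ. From γ = √107 + √55: γ^2 = 107 + 2√(5885) + 55 = 162 + 2√(5885), so γ^2 - 162 = 2√(5885); squaring, (γ^2 - 162)^2 = 4·5885, i.e. γ^4 - 324γ^2 + 26244 - 23540 = 0, i.e. γ^4 - 324γ^2 + 2704 = 0. So γ is a root of x^4 - 324x^2 + 2704. This polynomial is irreducible over Q: it has no rational root (each ±√107 ± √55 is irrational), and any factorization into two quadratics over Q would force √(5885) ∈ Q (pairing opposite roots) or √107, √55 ∈ Q (other pairings), all impossible. Hence [Q(γ):Q] = 4 = [Q(√107, √55):Q], so Q(γ) = Q(√107, √55).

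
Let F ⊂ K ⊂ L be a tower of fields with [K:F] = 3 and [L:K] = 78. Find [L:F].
[L:F] = 234

The tower law says that for any tower of field extensions F ⊂ K ⊂ L with finite degrees, [L:F] = [L:K] · [K:F]. Here this gives [L:F] = 78 · 3 = 234.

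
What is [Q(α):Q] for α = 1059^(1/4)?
[Q(α):Q] = 4

α is a root of x^4 - 1059. By Eisenstein's criterion at the prime p = 3 (which divides the constant term 1059 but p^2 = 9 does not, since 1059 is squarefree), x^4 - 1059 is irreducible over Q. Hence [Q(α):Q] = 4.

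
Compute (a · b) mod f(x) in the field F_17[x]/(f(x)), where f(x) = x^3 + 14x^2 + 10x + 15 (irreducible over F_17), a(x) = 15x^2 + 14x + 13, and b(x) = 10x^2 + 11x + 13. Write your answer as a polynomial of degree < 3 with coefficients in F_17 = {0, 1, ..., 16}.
a · b ≡ 3x^2 + 11x + 13 (mod f(x))

Multiply in F_17[x]: a(x)·b(x) = (15x^2 + 14x + 13)·(10x^2 + 11x + 13) = 14x^4 + 16x^3 + 3x^2 + 2x + 16. This has degree ≥ 3, so divide by f(x) over F_17: 14x^4 + 16x^3 + 3x^2 + 2x + 16 = (14x + 7)·(x^3 + 14x^2 + 10x + 15) + (3x^2 + 11x + 13). Hence a·b ≡ 3x^2 + 11x + 13 (mod f). (F_17[x]/(f) is a field with 17^3 = 4913 elements since f is irreducible of degree 3.)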